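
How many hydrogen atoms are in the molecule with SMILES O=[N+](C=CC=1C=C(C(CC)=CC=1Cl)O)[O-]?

Hydrogens are implicit in SMILES; fill each atom to its normal valence:
  4 × C (aromatic): no H
  2 × C (aromatic): 1 H each → 2
  2 × C: 1 H each → 2
  1 × C: 3 H
  1 × C: 2 H
  1 × Cl: no H
  1 × N (charge +1): no H
  1 × O: 1 H
  1 × O: no H
  1 × O (charge -1): no H
  Total hydrogens = 10.

10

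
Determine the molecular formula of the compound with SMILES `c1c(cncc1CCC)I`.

C8H10IN

Heavy atoms from the SMILES: 8 C, 1 I, 1 N.
Implicit hydrogens by atom environment:
  3 × C (aromatic): 1 H each → 3
  2 × C: 2 H each → 4
  2 × C (aromatic): no H
  1 × C: 3 H
  1 × I: no H
  1 × N (aromatic): no H
  Total hydrogens = 10.
Molecular formula: C8H10IN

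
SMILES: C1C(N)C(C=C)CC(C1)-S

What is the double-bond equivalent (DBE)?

2

Molecular formula from the SMILES: C8H15NS.
DoU = (2C + 2 + N − H − X)/2 = (2·8 + 2 + 1 − 15 − 0)/2 = 4/2 = 2.
(Structurally: 1 ring(s) + 1 π bond(s) = 2.)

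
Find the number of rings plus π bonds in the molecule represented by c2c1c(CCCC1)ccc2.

5

Molecular formula from the SMILES: C10H12.
DoU = (2C + 2 + N − H − X)/2 = (2·10 + 2 + 0 − 12 − 0)/2 = 10/2 = 5.
(Structurally: 2 ring(s) + 3 π bond(s) = 5.)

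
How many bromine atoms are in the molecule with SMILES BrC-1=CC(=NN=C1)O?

1

The symbol for bromine appears 1 time in the SMILES.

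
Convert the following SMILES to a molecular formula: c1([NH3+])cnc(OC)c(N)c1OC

C7H12N3O2+

Heavy atoms from the SMILES: 7 C, 3 N, 2 O.
Implicit hydrogens by atom environment:
  4 × C (aromatic): no H
  2 × C: 3 H each → 6
  2 × O: no H
  1 × C (aromatic): 1 H
  1 × N (charge +1): 3 H
  1 × N: 2 H
  1 × N (aromatic): no H
  Total hydrogens = 12.
Net charge +1.
Molecular formula: C7H12N3O2+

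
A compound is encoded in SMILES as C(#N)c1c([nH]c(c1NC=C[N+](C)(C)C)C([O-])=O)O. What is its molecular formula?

Heavy atoms from the SMILES: 11 C, 4 N, 3 O.
Implicit hydrogens by atom environment:
  4 × C (aromatic): no H
  3 × C: 3 H each → 9
  2 × C: 1 H each → 2
  2 × C: no H
  1 × N (aromatic): 1 H
  1 × N: 1 H
  1 × N: no H
  1 × N (charge +1): no H
  1 × O: 1 H
  1 × O: no H
  1 × O (charge -1): no H
  Total hydrogens = 14.
Molecular formula: C11H14N4O3

C11H14N4O3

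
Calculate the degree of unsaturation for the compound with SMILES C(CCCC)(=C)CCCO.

1

Molecular formula from the SMILES: C9H18O.
DoU = (2C + 2 + N − H − X)/2 = (2·9 + 2 + 0 − 18 − 0)/2 = 2/2 = 1.
(Structurally: 0 ring(s) + 1 π bond(s) = 1.)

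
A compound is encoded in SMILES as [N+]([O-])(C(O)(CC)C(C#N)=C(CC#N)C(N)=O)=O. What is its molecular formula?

C9H10N4O4

Heavy atoms from the SMILES: 9 C, 4 N, 4 O.
Implicit hydrogens by atom environment:
  6 × C: no H
  2 × C: 2 H each → 4
  2 × N: no H
  2 × O: no H
  1 × C: 3 H
  1 × N: 2 H
  1 × N (charge +1): no H
  1 × O: 1 H
  1 × O (charge -1): no H
  Total hydrogens = 10.
Molecular formula: C9H10N4O4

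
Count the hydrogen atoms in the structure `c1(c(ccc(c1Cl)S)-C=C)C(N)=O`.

8

Hydrogens are implicit in SMILES; fill each atom to its normal valence:
  4 × C (aromatic): no H
  2 × C (aromatic): 1 H each → 2
  1 × C: 2 H
  1 × C: 1 H
  1 × C: no H
  1 × Cl: no H
  1 × N: 2 H
  1 × O: no H
  1 × S: 1 H
  Total hydrogens = 8.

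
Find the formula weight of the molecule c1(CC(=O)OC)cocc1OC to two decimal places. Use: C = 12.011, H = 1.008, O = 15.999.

170.16

Molecular formula: C8H10O4.
M = 8×12.011 + 10×1.008 + 4×15.999 = 170.16 g/mol.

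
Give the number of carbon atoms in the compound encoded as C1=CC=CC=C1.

6

The symbol for carbon appears 6 times in the SMILES.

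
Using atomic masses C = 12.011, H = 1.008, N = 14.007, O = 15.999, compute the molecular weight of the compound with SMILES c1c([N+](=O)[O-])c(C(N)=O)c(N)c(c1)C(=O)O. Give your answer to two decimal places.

225.16

Molecular formula: C8H7N3O5.
M = 8×12.011 + 7×1.008 + 3×14.007 + 5×15.999 = 225.16 g/mol.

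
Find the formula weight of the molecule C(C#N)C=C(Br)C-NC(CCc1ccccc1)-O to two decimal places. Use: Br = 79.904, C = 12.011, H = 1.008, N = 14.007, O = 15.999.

309.21

Molecular formula: C14H17BrN2O.
M = 1×79.904 + 14×12.011 + 17×1.008 + 2×14.007 + 1×15.999 = 309.21 g/mol.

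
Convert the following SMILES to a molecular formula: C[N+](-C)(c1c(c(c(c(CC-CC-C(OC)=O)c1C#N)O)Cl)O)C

C16H22ClN2O4+

Heavy atoms from the SMILES: 16 C, 1 Cl, 2 N, 4 O.
Implicit hydrogens by atom environment:
  6 × C (aromatic): no H
  4 × C: 3 H each → 12
  4 × C: 2 H each → 8
  2 × C: no H
  2 × O: 1 H each → 2
  2 × O: no H
  1 × Cl: no H
  1 × N (charge +1): no H
  1 × N: no H
  Total hydrogens = 22.
Net charge +1.
Molecular formula: C16H22ClN2O4+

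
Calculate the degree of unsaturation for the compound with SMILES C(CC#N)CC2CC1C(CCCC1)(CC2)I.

4

Molecular formula from the SMILES: C14H22IN.
DoU = (2C + 2 + N − H − X)/2 = (2·14 + 2 + 1 − 22 − 1)/2 = 8/2 = 4.
(Structurally: 2 ring(s) + 2 π bond(s) = 4.)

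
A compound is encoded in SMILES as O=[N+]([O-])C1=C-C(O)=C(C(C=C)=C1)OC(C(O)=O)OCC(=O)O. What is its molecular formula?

C12H11NO9

Heavy atoms from the SMILES: 12 C, 1 N, 9 O.
Implicit hydrogens by atom environment:
  5 × O: no H
  4 × C (aromatic): no H
  3 × O: 1 H each → 3
  2 × C: 2 H each → 4
  2 × C (aromatic): 1 H each → 2
  2 × C: 1 H each → 2
  2 × C: no H
  1 × N (charge +1): no H
  1 × O (charge -1): no H
  Total hydrogens = 11.
Molecular formula: C12H11NO9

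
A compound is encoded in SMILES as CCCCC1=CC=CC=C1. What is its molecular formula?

Heavy atoms from the SMILES: 10 C.
Implicit hydrogens by atom environment:
  5 × C (aromatic): 1 H each → 5
  3 × C: 2 H each → 6
  1 × C: 3 H
  1 × C (aromatic): no H
  Total hydrogens = 14.
Molecular formula: C10H14

C10H14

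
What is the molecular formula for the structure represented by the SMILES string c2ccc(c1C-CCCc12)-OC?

C11H14O

Heavy atoms from the SMILES: 11 C, 1 O.
Implicit hydrogens by atom environment:
  4 × C: 2 H each → 8
  3 × C (aromatic): 1 H each → 3
  3 × C (aromatic): no H
  1 × C: 3 H
  1 × O: no H
  Total hydrogens = 14.
Molecular formula: C11H14O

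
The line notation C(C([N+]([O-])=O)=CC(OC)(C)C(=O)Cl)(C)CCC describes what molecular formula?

Heavy atoms from the SMILES: 11 C, 1 Cl, 1 N, 4 O.
Implicit hydrogens by atom environment:
  4 × C: 3 H each → 12
  3 × C: no H
  3 × O: no H
  2 × C: 2 H each → 4
  2 × C: 1 H each → 2
  1 × Cl: no H
  1 × N (charge +1): no H
  1 × O (charge -1): no H
  Total hydrogens = 18.
Molecular formula: C11H18ClNO4

C11H18ClNO4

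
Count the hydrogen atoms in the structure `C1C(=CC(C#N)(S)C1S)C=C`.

9

Hydrogens are implicit in SMILES; fill each atom to its normal valence:
  3 × C: 1 H each → 3
  3 × C: no H
  2 × C: 2 H each → 4
  2 × S: 1 H each → 2
  1 × N: no H
  Total hydrogens = 9.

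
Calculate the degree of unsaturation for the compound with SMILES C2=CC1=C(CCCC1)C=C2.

Molecular formula from the SMILES: C10H12.
DoU = (2C + 2 + N − H − X)/2 = (2·10 + 2 + 0 − 12 − 0)/2 = 10/2 = 5.
(Structurally: 2 ring(s) + 3 π bond(s) = 5.)

5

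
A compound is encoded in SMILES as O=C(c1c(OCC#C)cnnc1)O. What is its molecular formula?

C8H6N2O3

Heavy atoms from the SMILES: 8 C, 2 N, 3 O.
Implicit hydrogens by atom environment:
  2 × C (aromatic): 1 H each → 2
  2 × C (aromatic): no H
  2 × C: no H
  2 × N (aromatic): no H
  2 × O: no H
  1 × C: 2 H
  1 × C: 1 H
  1 × O: 1 H
  Total hydrogens = 6.
Molecular formula: C8H6N2O3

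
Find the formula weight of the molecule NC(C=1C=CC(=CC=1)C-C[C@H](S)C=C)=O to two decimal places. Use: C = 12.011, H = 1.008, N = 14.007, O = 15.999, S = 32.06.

Molecular formula: C12H15NOS.
M = 12×12.011 + 15×1.008 + 1×14.007 + 1×15.999 + 1×32.06 = 221.32 g/mol.

221.32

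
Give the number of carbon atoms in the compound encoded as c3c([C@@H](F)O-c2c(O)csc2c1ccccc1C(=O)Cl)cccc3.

18

The symbol for carbon appears 18 times in the SMILES. Lowercase c denotes aromatic carbon and counts toward C.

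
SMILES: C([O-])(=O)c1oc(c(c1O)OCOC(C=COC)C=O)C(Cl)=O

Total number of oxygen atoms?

The symbol for oxygen appears 9 times in the SMILES.

9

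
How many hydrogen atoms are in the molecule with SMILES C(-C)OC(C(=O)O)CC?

Hydrogens are implicit in SMILES; fill each atom to its normal valence:
  2 × C: 3 H each → 6
  2 × C: 2 H each → 4
  2 × O: no H
  1 × C: 1 H
  1 × C: no H
  1 × O: 1 H
  Total hydrogens = 12.

12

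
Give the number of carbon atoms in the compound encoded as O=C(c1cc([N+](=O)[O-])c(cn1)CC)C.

9

The symbol for carbon appears 9 times in the SMILES. Lowercase c denotes aromatic carbon and counts toward C.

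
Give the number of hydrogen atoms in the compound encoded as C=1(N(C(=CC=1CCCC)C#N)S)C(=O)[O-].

11

Hydrogens are implicit in SMILES; fill each atom to its normal valence:
  3 × C: 2 H each → 6
  3 × C (aromatic): no H
  2 × C: no H
  1 × C: 3 H
  1 × C (aromatic): 1 H
  1 × N (aromatic): no H
  1 × N: no H
  1 × O: no H
  1 × O (charge -1): no H
  1 × S: 1 H
  Total hydrogens = 11.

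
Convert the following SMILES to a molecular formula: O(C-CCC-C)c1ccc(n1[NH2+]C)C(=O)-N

Heavy atoms from the SMILES: 11 C, 3 N, 2 O.
Implicit hydrogens by atom environment:
  4 × C: 2 H each → 8
  2 × C: 3 H each → 6
  2 × C (aromatic): 1 H each → 2
  2 × C (aromatic): no H
  2 × O: no H
  1 × C: no H
  1 × N (charge +1): 2 H
  1 × N: 2 H
  1 × N (aromatic): no H
  Total hydrogens = 20.
Net charge +1.
Molecular formula: C11H20N3O2+

C11H20N3O2+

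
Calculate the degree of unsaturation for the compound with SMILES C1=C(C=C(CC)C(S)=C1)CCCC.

Molecular formula from the SMILES: C12H18S.
DoU = (2C + 2 + N − H − X)/2 = (2·12 + 2 + 0 − 18 − 0)/2 = 8/2 = 4.
(Structurally: 1 ring(s) + 3 π bond(s) = 4.)

4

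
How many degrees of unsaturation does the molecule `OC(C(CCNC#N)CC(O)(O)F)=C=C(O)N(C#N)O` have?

6

Molecular formula from the SMILES: C10H13FN4O5.
DoU = (2C + 2 + N − H − X)/2 = (2·10 + 2 + 4 − 13 − 1)/2 = 12/2 = 6.
(Structurally: 0 ring(s) + 6 π bond(s) = 6.)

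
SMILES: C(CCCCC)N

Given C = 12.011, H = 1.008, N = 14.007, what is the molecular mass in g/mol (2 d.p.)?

Molecular formula: C6H15N.
M = 6×12.011 + 15×1.008 + 1×14.007 = 101.19 g/mol.

101.19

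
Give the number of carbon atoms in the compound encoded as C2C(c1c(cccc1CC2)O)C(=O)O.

11

The symbol for carbon appears 11 times in the SMILES. Lowercase c denotes aromatic carbon and counts toward C.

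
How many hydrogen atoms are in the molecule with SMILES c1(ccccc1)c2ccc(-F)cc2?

Hydrogens are implicit in SMILES; fill each atom to its normal valence:
  9 × C (aromatic): 1 H each → 9
  3 × C (aromatic): no H
  1 × F: no H
  Total hydrogens = 9.

9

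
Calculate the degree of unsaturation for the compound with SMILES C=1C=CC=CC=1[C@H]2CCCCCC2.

Molecular formula from the SMILES: C13H18.
DoU = (2C + 2 + N − H − X)/2 = (2·13 + 2 + 0 − 18 − 0)/2 = 10/2 = 5.
(Structurally: 2 ring(s) + 3 π bond(s) = 5.)

5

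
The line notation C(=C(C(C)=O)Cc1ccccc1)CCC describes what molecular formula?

C14H18O

Heavy atoms from the SMILES: 14 C, 1 O.
Implicit hydrogens by atom environment:
  5 × C (aromatic): 1 H each → 5
  3 × C: 2 H each → 6
  2 × C: 3 H each → 6
  2 × C: no H
  1 × C: 1 H
  1 × C (aromatic): no H
  1 × O: no H
  Total hydrogens = 18.
Molecular formula: C14H18O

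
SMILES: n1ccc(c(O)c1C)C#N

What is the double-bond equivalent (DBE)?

6

Molecular formula from the SMILES: C7H6N2O.
DoU = (2C + 2 + N − H − X)/2 = (2·7 + 2 + 2 − 6 − 0)/2 = 12/2 = 6.
(Structurally: 1 ring(s) + 5 π bond(s) = 6.)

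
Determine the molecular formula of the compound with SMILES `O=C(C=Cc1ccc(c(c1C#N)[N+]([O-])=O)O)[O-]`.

Heavy atoms from the SMILES: 10 C, 2 N, 5 O.
Implicit hydrogens by atom environment:
  4 × C (aromatic): no H
  2 × C (aromatic): 1 H each → 2
  2 × C: 1 H each → 2
  2 × C: no H
  2 × O: no H
  2 × O (charge -1): no H
  1 × N: no H
  1 × N (charge +1): no H
  1 × O: 1 H
  Total hydrogens = 5.
Net charge -1.
Molecular formula: C10H5N2O5-

C10H5N2O5-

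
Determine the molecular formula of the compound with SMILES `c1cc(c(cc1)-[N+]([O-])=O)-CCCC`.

C10H13NO2

Heavy atoms from the SMILES: 10 C, 1 N, 2 O.
Implicit hydrogens by atom environment:
  4 × C (aromatic): 1 H each → 4
  3 × C: 2 H each → 6
  2 × C (aromatic): no H
  1 × C: 3 H
  1 × N (charge +1): no H
  1 × O: no H
  1 × O (charge -1): no H
  Total hydrogens = 13.
Molecular formula: C10H13NO2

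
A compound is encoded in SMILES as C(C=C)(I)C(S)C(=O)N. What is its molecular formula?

Heavy atoms from the SMILES: 5 C, 1 I, 1 N, 1 O, 1 S.
Implicit hydrogens by atom environment:
  3 × C: 1 H each → 3
  1 × C: 2 H
  1 × C: no H
  1 × I: no H
  1 × N: 2 H
  1 × O: no H
  1 × S: 1 H
  Total hydrogens = 8.
Molecular formula: C5H8INOS

C5H8INOS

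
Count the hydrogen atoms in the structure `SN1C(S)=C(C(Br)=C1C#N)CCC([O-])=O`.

Hydrogens are implicit in SMILES; fill each atom to its normal valence:
  4 × C (aromatic): no H
  2 × C: 2 H each → 4
  2 × C: no H
  2 × S: 1 H each → 2
  1 × Br: no H
  1 × N (aromatic): no H
  1 × N: no H
  1 × O: no H
  1 × O (charge -1): no H
  Total hydrogens = 6.

6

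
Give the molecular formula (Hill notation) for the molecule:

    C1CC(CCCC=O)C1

C8H14O

Heavy atoms from the SMILES: 8 C, 1 O.
Implicit hydrogens by atom environment:
  6 × C: 2 H each → 12
  2 × C: 1 H each → 2
  1 × O: no H
  Total hydrogens = 14.
Molecular formula: C8H14O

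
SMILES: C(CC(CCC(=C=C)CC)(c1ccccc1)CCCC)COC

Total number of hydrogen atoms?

Hydrogens are implicit in SMILES; fill each atom to its normal valence:
  10 × C: 2 H each → 20
  5 × C (aromatic): 1 H each → 5
  3 × C: 3 H each → 9
  3 × C: no H
  1 × C (aromatic): no H
  1 × O: no H
  Total hydrogens = 34.

34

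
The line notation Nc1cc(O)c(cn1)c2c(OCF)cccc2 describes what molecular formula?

Heavy atoms from the SMILES: 12 C, 1 F, 2 N, 2 O.
Implicit hydrogens by atom environment:
  6 × C (aromatic): 1 H each → 6
  5 × C (aromatic): no H
  1 × C: 2 H
  1 × F: no H
  1 × N: 2 H
  1 × N (aromatic): no H
  1 × O: 1 H
  1 × O: no H
  Total hydrogens = 11.
Molecular formula: C12H11FN2O2

C12H11FN2O2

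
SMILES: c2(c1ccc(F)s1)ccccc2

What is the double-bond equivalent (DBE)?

Molecular formula from the SMILES: C10H7FS.
DoU = (2C + 2 + N − H − X)/2 = (2·10 + 2 + 0 − 7 − 1)/2 = 14/2 = 7.
(Structurally: 2 ring(s) + 5 π bond(s) = 7.)

7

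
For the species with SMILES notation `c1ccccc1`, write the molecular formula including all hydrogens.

Heavy atoms from the SMILES: 6 C.
Implicit hydrogens by atom environment:
  6 × C (aromatic): 1 H each → 6
  Total hydrogens = 6.
Molecular formula: C6H6

C6H6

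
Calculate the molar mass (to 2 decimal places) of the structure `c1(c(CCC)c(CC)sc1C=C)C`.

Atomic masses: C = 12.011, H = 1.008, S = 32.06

194.34

Molecular formula: C12H18S.
M = 12×12.011 + 18×1.008 + 1×32.06 = 194.34 g/mol.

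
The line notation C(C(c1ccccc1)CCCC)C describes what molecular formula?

C13H20

Heavy atoms from the SMILES: 13 C.
Implicit hydrogens by atom environment:
  5 × C (aromatic): 1 H each → 5
  4 × C: 2 H each → 8
  2 × C: 3 H each → 6
  1 × C: 1 H
  1 × C (aromatic): no H
  Total hydrogens = 20.
Molecular formula: C13H20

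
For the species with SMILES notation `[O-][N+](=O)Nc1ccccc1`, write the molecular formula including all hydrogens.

Heavy atoms from the SMILES: 6 C, 2 N, 2 O.
Implicit hydrogens by atom environment:
  5 × C (aromatic): 1 H each → 5
  1 × C (aromatic): no H
  1 × N: 1 H
  1 × N (charge +1): no H
  1 × O: no H
  1 × O (charge -1): no H
  Total hydrogens = 6.
Molecular formula: C6H6N2O2

C6H6N2O2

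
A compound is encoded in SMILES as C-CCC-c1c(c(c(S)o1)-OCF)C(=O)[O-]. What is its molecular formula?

Heavy atoms from the SMILES: 10 C, 1 F, 4 O, 1 S.
Implicit hydrogens by atom environment:
  4 × C: 2 H each → 8
  4 × C (aromatic): no H
  2 × O: no H
  1 × C: 3 H
  1 × C: no H
  1 × F: no H
  1 × O (aromatic): no H
  1 × O (charge -1): no H
  1 × S: 1 H
  Total hydrogens = 12.
Net charge -1.
Molecular formula: C10H12FO4S-

C10H12FO4S-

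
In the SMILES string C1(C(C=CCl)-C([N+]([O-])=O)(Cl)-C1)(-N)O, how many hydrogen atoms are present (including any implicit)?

8

Hydrogens are implicit in SMILES; fill each atom to its normal valence:
  3 × C: 1 H each → 3
  2 × C: no H
  2 × Cl: no H
  1 × C: 2 H
  1 × N: 2 H
  1 × N (charge +1): no H
  1 × O: 1 H
  1 × O: no H
  1 × O (charge -1): no H
  Total hydrogens = 8.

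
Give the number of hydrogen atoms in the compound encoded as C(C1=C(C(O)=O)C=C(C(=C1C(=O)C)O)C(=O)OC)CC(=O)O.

14

Hydrogens are implicit in SMILES; fill each atom to its normal valence:
  5 × C (aromatic): no H
  5 × O: no H
  4 × C: no H
  3 × O: 1 H each → 3
  2 × C: 3 H each → 6
  2 × C: 2 H each → 4
  1 × C (aromatic): 1 H
  Total hydrogens = 14.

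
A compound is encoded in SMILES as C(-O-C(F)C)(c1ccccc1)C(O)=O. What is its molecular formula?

C10H11FO3

Heavy atoms from the SMILES: 10 C, 1 F, 3 O.
Implicit hydrogens by atom environment:
  5 × C (aromatic): 1 H each → 5
  2 × C: 1 H each → 2
  2 × O: no H
  1 × C: 3 H
  1 × C (aromatic): no H
  1 × C: no H
  1 × F: no H
  1 × O: 1 H
  Total hydrogens = 11.
Molecular formula: C10H11FO3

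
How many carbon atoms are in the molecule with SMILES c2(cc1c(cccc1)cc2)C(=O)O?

The symbol for carbon appears 11 times in the SMILES. Lowercase c denotes aromatic carbon and counts toward C.

11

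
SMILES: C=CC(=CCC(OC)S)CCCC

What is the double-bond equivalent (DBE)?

Molecular formula from the SMILES: C11H20OS.
DoU = (2C + 2 + N − H − X)/2 = (2·11 + 2 + 0 − 20 − 0)/2 = 4/2 = 2.
(Structurally: 0 ring(s) + 2 π bond(s) = 2.)

2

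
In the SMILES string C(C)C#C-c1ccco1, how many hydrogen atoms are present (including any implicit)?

8

Hydrogens are implicit in SMILES; fill each atom to its normal valence:
  3 × C (aromatic): 1 H each → 3
  2 × C: no H
  1 × C: 3 H
  1 × C: 2 H
  1 × C (aromatic): no H
  1 × O (aromatic): no H
  Total hydrogens = 8.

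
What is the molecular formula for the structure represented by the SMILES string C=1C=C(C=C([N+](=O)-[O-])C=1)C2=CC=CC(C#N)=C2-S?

C13H8N2O2S

Heavy atoms from the SMILES: 13 C, 2 N, 2 O, 1 S.
Implicit hydrogens by atom environment:
  7 × C (aromatic): 1 H each → 7
  5 × C (aromatic): no H
  1 × C: no H
  1 × N (charge +1): no H
  1 × N: no H
  1 × O: no H
  1 × O (charge -1): no H
  1 × S: 1 H
  Total hydrogens = 8.
Molecular formula: C13H8N2O2S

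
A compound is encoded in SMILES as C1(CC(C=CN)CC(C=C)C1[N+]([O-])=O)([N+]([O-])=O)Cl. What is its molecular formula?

Heavy atoms from the SMILES: 10 C, 1 Cl, 3 N, 4 O.
Implicit hydrogens by atom environment:
  6 × C: 1 H each → 6
  3 × C: 2 H each → 6
  2 × N (charge +1): no H
  2 × O: no H
  2 × O (charge -1): no H
  1 × C: no H
  1 × Cl: no H
  1 × N: 2 H
  Total hydrogens = 14.
Molecular formula: C10H14ClN3O4

C10H14ClN3O4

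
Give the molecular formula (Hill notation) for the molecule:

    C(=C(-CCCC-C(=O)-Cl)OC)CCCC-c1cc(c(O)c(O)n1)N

Heavy atoms from the SMILES: 17 C, 1 Cl, 2 N, 4 O.
Implicit hydrogens by atom environment:
  8 × C: 2 H each → 16
  4 × C (aromatic): no H
  2 × C: no H
  2 × O: 1 H each → 2
  2 × O: no H
  1 × C: 3 H
  1 × C (aromatic): 1 H
  1 × C: 1 H
  1 × Cl: no H
  1 × N: 2 H
  1 × N (aromatic): no H
  Total hydrogens = 25.
Molecular formula: C17H25ClN2O4

C17H25ClN2O4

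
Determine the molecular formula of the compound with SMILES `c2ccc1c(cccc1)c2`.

Heavy atoms from the SMILES: 10 C.
Implicit hydrogens by atom environment:
  8 × C (aromatic): 1 H each → 8
  2 × C (aromatic): no H
  Total hydrogens = 8.
Molecular formula: C10H8

C10H8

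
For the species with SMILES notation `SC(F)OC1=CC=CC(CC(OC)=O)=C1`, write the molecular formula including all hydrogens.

C10H11FO3S

Heavy atoms from the SMILES: 10 C, 1 F, 3 O, 1 S.
Implicit hydrogens by atom environment:
  4 × C (aromatic): 1 H each → 4
  3 × O: no H
  2 × C (aromatic): no H
  1 × C: 3 H
  1 × C: 2 H
  1 × C: 1 H
  1 × C: no H
  1 × F: no H
  1 × S: 1 H
  Total hydrogens = 11.
Molecular formula: C10H11FO3S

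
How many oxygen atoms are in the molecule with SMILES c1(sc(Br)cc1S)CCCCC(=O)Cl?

The symbol for oxygen appears 1 time in the SMILES.

1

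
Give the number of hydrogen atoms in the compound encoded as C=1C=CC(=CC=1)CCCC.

Hydrogens are implicit in SMILES; fill each atom to its normal valence:
  5 × C (aromatic): 1 H each → 5
  3 × C: 2 H each → 6
  1 × C: 3 H
  1 × C (aromatic): no H
  Total hydrogens = 14.

14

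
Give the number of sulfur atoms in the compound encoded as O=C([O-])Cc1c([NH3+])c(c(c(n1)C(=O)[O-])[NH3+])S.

1

The symbol for sulfur appears 1 time in the SMILES.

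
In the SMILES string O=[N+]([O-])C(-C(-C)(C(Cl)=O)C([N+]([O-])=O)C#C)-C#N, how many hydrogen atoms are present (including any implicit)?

Hydrogens are implicit in SMILES; fill each atom to its normal valence:
  4 × C: no H
  3 × C: 1 H each → 3
  3 × O: no H
  2 × N (charge +1): no H
  2 × O (charge -1): no H
  1 × C: 3 H
  1 × Cl: no H
  1 × N: no H
  Total hydrogens = 6.

6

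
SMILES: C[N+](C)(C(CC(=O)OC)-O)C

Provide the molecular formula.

Heavy atoms from the SMILES: 7 C, 1 N, 3 O.
Implicit hydrogens by atom environment:
  4 × C: 3 H each → 12
  2 × O: no H
  1 × C: 2 H
  1 × C: 1 H
  1 × C: no H
  1 × N (charge +1): no H
  1 × O: 1 H
  Total hydrogens = 16.
Net charge +1.
Molecular formula: C7H16NO3+

C7H16NO3+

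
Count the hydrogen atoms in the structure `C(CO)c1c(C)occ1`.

Hydrogens are implicit in SMILES; fill each atom to its normal valence:
  2 × C: 2 H each → 4
  2 × C (aromatic): 1 H each → 2
  2 × C (aromatic): no H
  1 × C: 3 H
  1 × O: 1 H
  1 × O (aromatic): no H
  Total hydrogens = 10.

10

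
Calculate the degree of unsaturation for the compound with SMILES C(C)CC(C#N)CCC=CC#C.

5

Molecular formula from the SMILES: C11H15N.
DoU = (2C + 2 + N − H − X)/2 = (2·11 + 2 + 1 − 15 − 0)/2 = 10/2 = 5.
(Structurally: 0 ring(s) + 5 π bond(s) = 5.)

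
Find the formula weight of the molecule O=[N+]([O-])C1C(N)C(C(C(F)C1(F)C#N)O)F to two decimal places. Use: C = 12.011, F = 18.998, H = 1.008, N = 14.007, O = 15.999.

Molecular formula: C7H8F3N3O3.
M = 7×12.011 + 3×18.998 + 8×1.008 + 3×14.007 + 3×15.999 = 239.15 g/mol.

239.15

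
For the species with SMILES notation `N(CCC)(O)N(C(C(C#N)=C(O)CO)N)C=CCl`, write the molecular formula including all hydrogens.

C10H17ClN4O3

Heavy atoms from the SMILES: 10 C, 1 Cl, 4 N, 3 O.
Implicit hydrogens by atom environment:
  3 × C: 2 H each → 6
  3 × C: 1 H each → 3
  3 × C: no H
  3 × N: no H
  3 × O: 1 H each → 3
  1 × C: 3 H
  1 × Cl: no H
  1 × N: 2 H
  Total hydrogens = 17.
Molecular formula: C10H17ClN4O3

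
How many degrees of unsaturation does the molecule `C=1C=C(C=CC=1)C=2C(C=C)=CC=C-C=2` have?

9

Molecular formula from the SMILES: C14H12.
DoU = (2C + 2 + N − H − X)/2 = (2·14 + 2 + 0 − 12 − 0)/2 = 18/2 = 9.
(Structurally: 2 ring(s) + 7 π bond(s) = 9.)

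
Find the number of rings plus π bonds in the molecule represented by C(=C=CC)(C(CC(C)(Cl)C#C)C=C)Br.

Molecular formula from the SMILES: C12H14BrCl.
DoU = (2C + 2 + N − H − X)/2 = (2·12 + 2 + 0 − 14 − 2)/2 = 10/2 = 5.
(Structurally: 0 ring(s) + 5 π bond(s) = 5.)

5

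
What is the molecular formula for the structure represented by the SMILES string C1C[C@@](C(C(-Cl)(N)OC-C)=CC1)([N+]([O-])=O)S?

C9H15ClN2O3S

Heavy atoms from the SMILES: 9 C, 1 Cl, 2 N, 3 O, 1 S.
Implicit hydrogens by atom environment:
  4 × C: 2 H each → 8
  3 × C: no H
  2 × O: no H
  1 × C: 3 H
  1 × C: 1 H
  1 × Cl: no H
  1 × N: 2 H
  1 × N (charge +1): no H
  1 × O (charge -1): no H
  1 × S: 1 H
  Total hydrogens = 15.
Molecular formula: C9H15ClN2O3S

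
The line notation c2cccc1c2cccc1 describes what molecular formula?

Heavy atoms from the SMILES: 10 C.
Implicit hydrogens by atom environment:
  8 × C (aromatic): 1 H each → 8
  2 × C (aromatic): no H
  Total hydrogens = 8.
Molecular formula: C10H8

C10H8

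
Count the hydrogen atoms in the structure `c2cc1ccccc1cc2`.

8

Hydrogens are implicit in SMILES; fill each atom to its normal valence:
  8 × C (aromatic): 1 H each → 8
  2 × C (aromatic): no H
  Total hydrogens = 8.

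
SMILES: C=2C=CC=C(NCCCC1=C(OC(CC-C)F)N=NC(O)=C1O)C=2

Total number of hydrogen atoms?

22

Hydrogens are implicit in SMILES; fill each atom to its normal valence:
  5 × C: 2 H each → 10
  5 × C (aromatic): 1 H each → 5
  5 × C (aromatic): no H
  2 × N (aromatic): no H
  2 × O: 1 H each → 2
  1 × C: 3 H
  1 × C: 1 H
  1 × F: no H
  1 × N: 1 H
  1 × O: no H
  Total hydrogens = 22.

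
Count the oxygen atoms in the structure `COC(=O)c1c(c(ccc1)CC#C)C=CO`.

3

The symbol for oxygen appears 3 times in the SMILES.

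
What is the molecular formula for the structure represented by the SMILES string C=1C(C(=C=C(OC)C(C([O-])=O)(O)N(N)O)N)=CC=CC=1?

Heavy atoms from the SMILES: 12 C, 3 N, 5 O.
Implicit hydrogens by atom environment:
  5 × C (aromatic): 1 H each → 5
  5 × C: no H
  2 × N: 2 H each → 4
  2 × O: 1 H each → 2
  2 × O: no H
  1 × C: 3 H
  1 × C (aromatic): no H
  1 × N: no H
  1 × O (charge -1): no H
  Total hydrogens = 14.
Net charge -1.
Molecular formula: C12H14N3O5-

C12H14N3O5-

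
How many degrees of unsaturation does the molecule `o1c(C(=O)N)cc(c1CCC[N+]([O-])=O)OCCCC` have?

5

Molecular formula from the SMILES: C12H18N2O5.
DoU = (2C + 2 + N − H − X)/2 = (2·12 + 2 + 2 − 18 − 0)/2 = 10/2 = 5.
(Structurally: 1 ring(s) + 4 π bond(s) = 5.)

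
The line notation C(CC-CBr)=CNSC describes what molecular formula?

Heavy atoms from the SMILES: 1 Br, 6 C, 1 N, 1 S.
Implicit hydrogens by atom environment:
  3 × C: 2 H each → 6
  2 × C: 1 H each → 2
  1 × Br: no H
  1 × C: 3 H
  1 × N: 1 H
  1 × S: no H
  Total hydrogens = 12.
Molecular formula: C6H12BrNS

C6H12BrNS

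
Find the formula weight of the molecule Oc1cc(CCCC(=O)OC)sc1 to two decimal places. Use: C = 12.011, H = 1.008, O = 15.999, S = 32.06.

Molecular formula: C9H12O3S.
M = 9×12.011 + 12×1.008 + 3×15.999 + 1×32.06 = 200.25 g/mol.

200.25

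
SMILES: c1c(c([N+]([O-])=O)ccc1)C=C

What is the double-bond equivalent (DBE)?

Molecular formula from the SMILES: C8H7NO2.
DoU = (2C + 2 + N − H − X)/2 = (2·8 + 2 + 1 − 7 − 0)/2 = 12/2 = 6.
(Structurally: 1 ring(s) + 5 π bond(s) = 6.)

6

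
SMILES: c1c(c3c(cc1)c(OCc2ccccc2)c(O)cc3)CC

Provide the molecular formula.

Heavy atoms from the SMILES: 19 C, 2 O.
Implicit hydrogens by atom environment:
  10 × C (aromatic): 1 H each → 10
  6 × C (aromatic): no H
  2 × C: 2 H each → 4
  1 × C: 3 H
  1 × O: 1 H
  1 × O: no H
  Total hydrogens = 18.
Molecular formula: C19H18O2

C19H18O2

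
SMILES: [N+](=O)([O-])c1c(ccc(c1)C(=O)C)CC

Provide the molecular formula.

Heavy atoms from the SMILES: 10 C, 1 N, 3 O.
Implicit hydrogens by atom environment:
  3 × C (aromatic): 1 H each → 3
  3 × C (aromatic): no H
  2 × C: 3 H each → 6
  2 × O: no H
  1 × C: 2 H
  1 × C: no H
  1 × N (charge +1): no H
  1 × O (charge -1): no H
  Total hydrogens = 11.
Molecular formula: C10H11NO3

C10H11NO3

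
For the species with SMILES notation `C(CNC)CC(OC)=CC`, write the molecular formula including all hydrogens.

C8H17NO

Heavy atoms from the SMILES: 8 C, 1 N, 1 O.
Implicit hydrogens by atom environment:
  3 × C: 3 H each → 9
  3 × C: 2 H each → 6
  1 × C: 1 H
  1 × C: no H
  1 × N: 1 H
  1 × O: no H
  Total hydrogens = 17.
Molecular formula: C8H17NO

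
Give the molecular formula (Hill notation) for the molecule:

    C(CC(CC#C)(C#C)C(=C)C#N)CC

Heavy atoms from the SMILES: 13 C, 1 N.
Implicit hydrogens by atom environment:
  5 × C: 2 H each → 10
  5 × C: no H
  2 × C: 1 H each → 2
  1 × C: 3 H
  1 × N: no H
  Total hydrogens = 15.
Molecular formula: C13H15N

C13H15N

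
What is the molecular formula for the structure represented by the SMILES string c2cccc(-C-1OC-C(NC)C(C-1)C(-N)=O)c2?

Heavy atoms from the SMILES: 13 C, 2 N, 2 O.
Implicit hydrogens by atom environment:
  5 × C (aromatic): 1 H each → 5
  3 × C: 1 H each → 3
  2 × C: 2 H each → 4
  2 × O: no H
  1 × C: 3 H
  1 × C: no H
  1 × C (aromatic): no H
  1 × N: 2 H
  1 × N: 1 H
  Total hydrogens = 18.
Molecular formula: C13H18N2O2

C13H18N2O2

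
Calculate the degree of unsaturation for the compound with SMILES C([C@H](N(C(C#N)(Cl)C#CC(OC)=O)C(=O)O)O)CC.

6

Molecular formula from the SMILES: C11H13ClN2O5.
DoU = (2C + 2 + N − H − X)/2 = (2·11 + 2 + 2 − 13 − 1)/2 = 12/2 = 6.
(Structurally: 0 ring(s) + 6 π bond(s) = 6.)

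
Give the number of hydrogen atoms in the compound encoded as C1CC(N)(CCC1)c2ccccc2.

17

Hydrogens are implicit in SMILES; fill each atom to its normal valence:
  5 × C: 2 H each → 10
  5 × C (aromatic): 1 H each → 5
  1 × C: no H
  1 × C (aromatic): no H
  1 × N: 2 H
  Total hydrogens = 17.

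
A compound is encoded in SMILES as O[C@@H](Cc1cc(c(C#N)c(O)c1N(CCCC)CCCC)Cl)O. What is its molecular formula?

C17H25ClN2O3

Heavy atoms from the SMILES: 17 C, 1 Cl, 2 N, 3 O.
Implicit hydrogens by atom environment:
  7 × C: 2 H each → 14
  5 × C (aromatic): no H
  3 × O: 1 H each → 3
  2 × C: 3 H each → 6
  2 × N: no H
  1 × C (aromatic): 1 H
  1 × C: 1 H
  1 × C: no H
  1 × Cl: no H
  Total hydrogens = 25.
Molecular formula: C17H25ClN2O3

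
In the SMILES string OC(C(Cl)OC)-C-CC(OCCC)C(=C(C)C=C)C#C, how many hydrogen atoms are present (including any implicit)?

25

Hydrogens are implicit in SMILES; fill each atom to its normal valence:
  5 × C: 2 H each → 10
  5 × C: 1 H each → 5
  3 × C: 3 H each → 9
  3 × C: no H
  2 × O: no H
  1 × Cl: no H
  1 × O: 1 H
  Total hydrogens = 25.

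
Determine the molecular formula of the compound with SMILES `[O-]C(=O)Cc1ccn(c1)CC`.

C8H10NO2-

Heavy atoms from the SMILES: 8 C, 1 N, 2 O.
Implicit hydrogens by atom environment:
  3 × C (aromatic): 1 H each → 3
  2 × C: 2 H each → 4
  1 × C: 3 H
  1 × C (aromatic): no H
  1 × C: no H
  1 × N (aromatic): no H
  1 × O: no H
  1 × O (charge -1): no H
  Total hydrogens = 10.
Net charge -1.
Molecular formula: C8H10NO2-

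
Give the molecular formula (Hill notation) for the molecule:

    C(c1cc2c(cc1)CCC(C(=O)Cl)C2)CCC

C15H19ClO

Heavy atoms from the SMILES: 15 C, 1 Cl, 1 O.
Implicit hydrogens by atom environment:
  6 × C: 2 H each → 12
  3 × C (aromatic): 1 H each → 3
  3 × C (aromatic): no H
  1 × C: 3 H
  1 × C: 1 H
  1 × C: no H
  1 × Cl: no H
  1 × O: no H
  Total hydrogens = 19.
Molecular formula: C15H19ClO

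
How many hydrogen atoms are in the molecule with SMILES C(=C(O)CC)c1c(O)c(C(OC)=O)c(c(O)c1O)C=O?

14

Hydrogens are implicit in SMILES; fill each atom to its normal valence:
  6 × C (aromatic): no H
  4 × O: 1 H each → 4
  3 × O: no H
  2 × C: 3 H each → 6
  2 × C: 1 H each → 2
  2 × C: no H
  1 × C: 2 H
  Total hydrogens = 14.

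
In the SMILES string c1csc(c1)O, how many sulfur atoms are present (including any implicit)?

The symbol for sulfur appears 1 time in the SMILES.

1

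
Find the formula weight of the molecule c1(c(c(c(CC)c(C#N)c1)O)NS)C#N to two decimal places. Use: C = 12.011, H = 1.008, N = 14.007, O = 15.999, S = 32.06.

219.26

Molecular formula: C10H9N3OS.
M = 10×12.011 + 9×1.008 + 3×14.007 + 1×15.999 + 1×32.06 = 219.26 g/mol.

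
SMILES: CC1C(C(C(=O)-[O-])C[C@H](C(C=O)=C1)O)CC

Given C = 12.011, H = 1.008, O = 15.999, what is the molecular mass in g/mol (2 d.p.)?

225.26

Molecular formula: C12H17O4-.
M = 12×12.011 + 17×1.008 + 4×15.999 = 225.26 g/mol.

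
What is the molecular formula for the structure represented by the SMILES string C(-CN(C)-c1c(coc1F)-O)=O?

C7H8FNO3

Heavy atoms from the SMILES: 7 C, 1 F, 1 N, 3 O.
Implicit hydrogens by atom environment:
  3 × C (aromatic): no H
  1 × C: 3 H
  1 × C: 2 H
  1 × C (aromatic): 1 H
  1 × C: 1 H
  1 × F: no H
  1 × N: no H
  1 × O: 1 H
  1 × O (aromatic): no H
  1 × O: no H
  Total hydrogens = 8.
Molecular formula: C7H8FNO3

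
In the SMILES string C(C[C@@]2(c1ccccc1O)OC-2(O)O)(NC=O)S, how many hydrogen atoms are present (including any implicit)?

Hydrogens are implicit in SMILES; fill each atom to its normal valence:
  4 × C (aromatic): 1 H each → 4
  3 × O: 1 H each → 3
  2 × C: 1 H each → 2
  2 × C: no H
  2 × C (aromatic): no H
  2 × O: no H
  1 × C: 2 H
  1 × N: 1 H
  1 × S: 1 H
  Total hydrogens = 13.

13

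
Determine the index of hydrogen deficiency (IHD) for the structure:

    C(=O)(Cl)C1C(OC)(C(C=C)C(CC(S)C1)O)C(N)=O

4

Molecular formula from the SMILES: C12H18ClNO4S.
DoU = (2C + 2 + N − H − X)/2 = (2·12 + 2 + 1 − 18 − 1)/2 = 8/2 = 4.
(Structurally: 1 ring(s) + 3 π bond(s) = 4.)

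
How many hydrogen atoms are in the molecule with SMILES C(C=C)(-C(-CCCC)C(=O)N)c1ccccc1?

Hydrogens are implicit in SMILES; fill each atom to its normal valence:
  5 × C (aromatic): 1 H each → 5
  4 × C: 2 H each → 8
  3 × C: 1 H each → 3
  1 × C: 3 H
  1 × C: no H
  1 × C (aromatic): no H
  1 × N: 2 H
  1 × O: no H
  Total hydrogens = 21.

21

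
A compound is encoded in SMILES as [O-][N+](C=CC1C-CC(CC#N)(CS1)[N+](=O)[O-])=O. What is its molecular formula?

Heavy atoms from the SMILES: 9 C, 3 N, 4 O, 1 S.
Implicit hydrogens by atom environment:
  4 × C: 2 H each → 8
  3 × C: 1 H each → 3
  2 × C: no H
  2 × N (charge +1): no H
  2 × O: no H
  2 × O (charge -1): no H
  1 × N: no H
  1 × S: no H
  Total hydrogens = 11.
Molecular formula: C9H11N3O4S

C9H11N3O4S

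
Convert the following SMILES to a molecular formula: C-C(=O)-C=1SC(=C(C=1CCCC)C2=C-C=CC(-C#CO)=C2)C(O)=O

Heavy atoms from the SMILES: 19 C, 4 O, 1 S.
Implicit hydrogens by atom environment:
  6 × C (aromatic): no H
  4 × C (aromatic): 1 H each → 4
  4 × C: no H
  3 × C: 2 H each → 6
  2 × C: 3 H each → 6
  2 × O: 1 H each → 2
  2 × O: no H
  1 × S (aromatic): no H
  Total hydrogens = 18.
Molecular formula: C19H18O4S

C19H18O4S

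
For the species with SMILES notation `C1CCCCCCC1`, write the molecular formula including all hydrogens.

Heavy atoms from the SMILES: 8 C.
Implicit hydrogens by atom environment:
  8 × C: 2 H each → 16
  Total hydrogens = 16.
Molecular formula: C8H16

C8H16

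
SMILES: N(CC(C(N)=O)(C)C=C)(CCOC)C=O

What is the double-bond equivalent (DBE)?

3

Molecular formula from the SMILES: C10H18N2O3.
DoU = (2C + 2 + N − H − X)/2 = (2·10 + 2 + 2 − 18 − 0)/2 = 6/2 = 3.
(Structurally: 0 ring(s) + 3 π bond(s) = 3.)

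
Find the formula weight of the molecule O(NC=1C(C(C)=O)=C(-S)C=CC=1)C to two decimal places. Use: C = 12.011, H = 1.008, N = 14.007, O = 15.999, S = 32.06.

Molecular formula: C9H11NO2S.
M = 9×12.011 + 11×1.008 + 1×14.007 + 2×15.999 + 1×32.06 = 197.25 g/mol.

197.25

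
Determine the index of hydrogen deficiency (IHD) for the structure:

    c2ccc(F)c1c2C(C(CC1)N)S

Molecular formula from the SMILES: C10H12FNS.
DoU = (2C + 2 + N − H − X)/2 = (2·10 + 2 + 1 − 12 − 1)/2 = 10/2 = 5.
(Structurally: 2 ring(s) + 3 π bond(s) = 5.)

5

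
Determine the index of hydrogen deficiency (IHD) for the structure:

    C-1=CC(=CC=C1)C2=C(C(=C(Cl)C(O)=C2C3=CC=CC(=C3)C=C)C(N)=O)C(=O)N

Molecular formula from the SMILES: C22H17ClN2O3.
DoU = (2C + 2 + N − H − X)/2 = (2·22 + 2 + 2 − 17 − 1)/2 = 30/2 = 15.
(Structurally: 3 ring(s) + 12 π bond(s) = 15.)

15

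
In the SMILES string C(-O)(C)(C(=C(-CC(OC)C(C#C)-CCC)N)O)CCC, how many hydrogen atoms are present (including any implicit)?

Hydrogens are implicit in SMILES; fill each atom to its normal valence:
  5 × C: 2 H each → 10
  4 × C: 3 H each → 12
  4 × C: no H
  3 × C: 1 H each → 3
  2 × O: 1 H each → 2
  1 × N: 2 H
  1 × O: no H
  Total hydrogens = 29.

29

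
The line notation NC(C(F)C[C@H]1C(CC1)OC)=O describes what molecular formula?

C8H14FNO2

Heavy atoms from the SMILES: 8 C, 1 F, 1 N, 2 O.
Implicit hydrogens by atom environment:
  3 × C: 2 H each → 6
  3 × C: 1 H each → 3
  2 × O: no H
  1 × C: 3 H
  1 × C: no H
  1 × F: no H
  1 × N: 2 H
  Total hydrogens = 14.
Molecular formula: C8H14FNO2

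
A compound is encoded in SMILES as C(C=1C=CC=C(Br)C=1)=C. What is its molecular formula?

Heavy atoms from the SMILES: 1 Br, 8 C.
Implicit hydrogens by atom environment:
  4 × C (aromatic): 1 H each → 4
  2 × C (aromatic): no H
  1 × Br: no H
  1 × C: 2 H
  1 × C: 1 H
  Total hydrogens = 7.
Molecular formula: C8H7Br

C8H7Br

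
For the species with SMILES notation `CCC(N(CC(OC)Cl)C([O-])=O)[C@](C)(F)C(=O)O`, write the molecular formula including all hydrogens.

Heavy atoms from the SMILES: 10 C, 1 Cl, 1 F, 1 N, 5 O.
Implicit hydrogens by atom environment:
  3 × C: 3 H each → 9
  3 × C: no H
  3 × O: no H
  2 × C: 2 H each → 4
  2 × C: 1 H each → 2
  1 × Cl: no H
  1 × F: no H
  1 × N: no H
  1 × O: 1 H
  1 × O (charge -1): no H
  Total hydrogens = 16.
Net charge -1.
Molecular formula: C10H16ClFNO5-

C10H16ClFNO5-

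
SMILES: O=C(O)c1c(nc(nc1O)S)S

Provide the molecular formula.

Heavy atoms from the SMILES: 5 C, 2 N, 3 O, 2 S.
Implicit hydrogens by atom environment:
  4 × C (aromatic): no H
  2 × N (aromatic): no H
  2 × O: 1 H each → 2
  2 × S: 1 H each → 2
  1 × C: no H
  1 × O: no H
  Total hydrogens = 4.
Molecular formula: C5H4N2O3S2

C5H4N2O3S2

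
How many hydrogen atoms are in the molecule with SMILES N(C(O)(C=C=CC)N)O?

10

Hydrogens are implicit in SMILES; fill each atom to its normal valence:
  2 × C: 1 H each → 2
  2 × C: no H
  2 × O: 1 H each → 2
  1 × C: 3 H
  1 × N: 2 H
  1 × N: 1 H
  Total hydrogens = 10.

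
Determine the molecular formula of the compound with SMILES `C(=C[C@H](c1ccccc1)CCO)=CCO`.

C13H16O2

Heavy atoms from the SMILES: 13 C, 2 O.
Implicit hydrogens by atom environment:
  5 × C (aromatic): 1 H each → 5
  3 × C: 2 H each → 6
  3 × C: 1 H each → 3
  2 × O: 1 H each → 2
  1 × C: no H
  1 × C (aromatic): no H
  Total hydrogens = 16.
Molecular formula: C13H16O2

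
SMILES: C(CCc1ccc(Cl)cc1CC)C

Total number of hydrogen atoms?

17

Hydrogens are implicit in SMILES; fill each atom to its normal valence:
  4 × C: 2 H each → 8
  3 × C (aromatic): 1 H each → 3
  3 × C (aromatic): no H
  2 × C: 3 H each → 6
  1 × Cl: no H
  Total hydrogens = 17.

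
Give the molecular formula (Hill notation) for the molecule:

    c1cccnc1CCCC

Heavy atoms from the SMILES: 9 C, 1 N.
Implicit hydrogens by atom environment:
  4 × C (aromatic): 1 H each → 4
  3 × C: 2 H each → 6
  1 × C: 3 H
  1 × C (aromatic): no H
  1 × N (aromatic): no H
  Total hydrogens = 13.
Molecular formula: C9H13N

C9H13N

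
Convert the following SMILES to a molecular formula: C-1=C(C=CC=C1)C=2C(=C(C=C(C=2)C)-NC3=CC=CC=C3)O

C19H17NO

Heavy atoms from the SMILES: 19 C, 1 N, 1 O.
Implicit hydrogens by atom environment:
  12 × C (aromatic): 1 H each → 12
  6 × C (aromatic): no H
  1 × C: 3 H
  1 × N: 1 H
  1 × O: 1 H
  Total hydrogens = 17.
Molecular formula: C19H17NO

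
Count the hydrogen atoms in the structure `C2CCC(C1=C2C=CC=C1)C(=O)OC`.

Hydrogens are implicit in SMILES; fill each atom to its normal valence:
  4 × C (aromatic): 1 H each → 4
  3 × C: 2 H each → 6
  2 × C (aromatic): no H
  2 × O: no H
  1 × C: 3 H
  1 × C: 1 H
  1 × C: no H
  Total hydrogens = 14.

14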